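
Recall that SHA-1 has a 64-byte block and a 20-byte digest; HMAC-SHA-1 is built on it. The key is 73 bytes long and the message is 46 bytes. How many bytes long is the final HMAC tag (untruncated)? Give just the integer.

20

The tag is one SHA-1 digest: 20 bytes.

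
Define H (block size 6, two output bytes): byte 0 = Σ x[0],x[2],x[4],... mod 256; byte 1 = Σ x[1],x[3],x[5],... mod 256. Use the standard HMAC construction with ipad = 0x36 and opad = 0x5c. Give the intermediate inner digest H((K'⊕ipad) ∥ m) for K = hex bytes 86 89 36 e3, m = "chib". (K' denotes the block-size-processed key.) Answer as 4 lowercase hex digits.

Key hex bytes 86 89 36 e3 is 4 bytes ≤ B = 6; zero-pad to 6 bytes: K' = 86 89 36 e3 00 00.
K' ⊕ ipad = b0 bf 00 d5 36 36.
Inner input = b0 bf 00 d5 36 36 ∥ 63 68 69 62.
Inner hash: even-index sum = 434 mod 256 = 178; odd-index sum = 660 mod 256 = 148 → b2 94.

b294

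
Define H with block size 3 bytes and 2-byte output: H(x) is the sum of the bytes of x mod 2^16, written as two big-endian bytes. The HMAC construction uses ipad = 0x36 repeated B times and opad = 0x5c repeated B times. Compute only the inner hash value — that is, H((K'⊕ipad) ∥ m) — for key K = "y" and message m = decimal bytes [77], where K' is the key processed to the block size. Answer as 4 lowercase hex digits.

0108

Key "y" = 79 is 1 byte ≤ B = 3; zero-pad to 3 bytes: K' = 79 00 00.
K' ⊕ ipad = 4f 36 36.
Inner input = 4f 36 36 ∥ 4d.
Inner hash: sum = 79+54+54+77 = 264 → 01 08.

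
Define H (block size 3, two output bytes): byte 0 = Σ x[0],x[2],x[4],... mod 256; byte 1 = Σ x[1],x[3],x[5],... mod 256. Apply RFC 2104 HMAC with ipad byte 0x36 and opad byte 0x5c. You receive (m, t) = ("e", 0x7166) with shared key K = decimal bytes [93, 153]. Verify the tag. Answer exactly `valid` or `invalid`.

Key decimal bytes [93, 153] = 5d 99 is 2 bytes ≤ B = 3; zero-pad to 3 bytes: K' = 5d 99 00.
K' ⊕ ipad = 6b af 36; K' ⊕ opad = 01 c5 5c.
Inner hash: even-index sum = 161 mod 256 = 161; odd-index sum = 276 mod 256 = 20 → a1 14.
Outer hash (recomputed tag): even-index sum = 113 mod 256 = 113; odd-index sum = 358 mod 256 = 102 → 71 66.
Recomputed tag = 7166; claimed = 7166 → match.

valid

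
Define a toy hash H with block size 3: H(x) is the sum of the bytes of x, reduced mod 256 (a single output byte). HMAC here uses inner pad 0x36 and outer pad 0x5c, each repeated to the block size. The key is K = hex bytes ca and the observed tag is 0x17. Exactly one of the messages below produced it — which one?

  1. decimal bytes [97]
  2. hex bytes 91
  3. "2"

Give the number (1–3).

Key hex bytes ca is 1 byte ≤ B = 3; zero-pad to 3 bytes: K' = ca 00 00.
K' ⊕ ipad = fc 36 36; K' ⊕ opad = 96 5c 5c.
m1: inner = H(fc 36 36 61) = c9; tag = H(96 5c 5c c9) = 17 ← matches
m2: inner = H(fc 36 36 91) = f9; tag = H(96 5c 5c f9) = 47
m3: inner = H(fc 36 36 32) = 9a; tag = H(96 5c 5c 9a) = e8

1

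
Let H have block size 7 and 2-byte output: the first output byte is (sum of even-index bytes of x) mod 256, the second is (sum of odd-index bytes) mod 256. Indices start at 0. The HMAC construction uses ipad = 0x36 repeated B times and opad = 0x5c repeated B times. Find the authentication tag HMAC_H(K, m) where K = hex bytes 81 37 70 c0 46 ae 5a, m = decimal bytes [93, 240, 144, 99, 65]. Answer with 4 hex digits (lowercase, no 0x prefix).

Key hex bytes 81 37 70 c0 46 ae 5a is exactly B = 7 bytes: K' = 81 37 70 c0 46 ae 5a.
K' ⊕ ipad = b7 01 46 f6 70 98 6c.  K' ⊕ opad = dd 6b 2c 9c 1a f2 06.
Inner input = (K'⊕ipad) ∥ m = b7 01 46 f6 70 98 6c ∥ 5d f0 90 63 41.
Inner hash: even-index sum = 812 mod 256 = 44; odd-index sum = 701 mod 256 = 189 → 2c bd.
Outer input = (K'⊕opad) ∥ inner = dd 6b 2c 9c 1a f2 06 ∥ 2c bd.
Outer hash (tag): even-index sum = 486 mod 256 = 230; odd-index sum = 549 mod 256 = 37 → e6 25.

e625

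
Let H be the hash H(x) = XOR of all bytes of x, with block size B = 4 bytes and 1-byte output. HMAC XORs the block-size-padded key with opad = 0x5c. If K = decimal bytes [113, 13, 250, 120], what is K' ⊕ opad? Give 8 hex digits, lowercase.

2d51a624

Key decimal bytes [113, 13, 250, 120] = 71 0d fa 78 is exactly B = 4 bytes: K' = 71 0d fa 78.
XOR each byte with 0x5c: 71⊕5c=2d, 0d⊕5c=51, fa⊕5c=a6, 78⊕5c=24.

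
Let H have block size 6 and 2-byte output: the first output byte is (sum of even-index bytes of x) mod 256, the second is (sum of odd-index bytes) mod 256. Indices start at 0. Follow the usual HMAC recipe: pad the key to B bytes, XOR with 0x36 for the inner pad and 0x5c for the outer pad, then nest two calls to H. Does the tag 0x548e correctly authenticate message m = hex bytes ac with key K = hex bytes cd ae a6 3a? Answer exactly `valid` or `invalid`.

Key hex bytes cd ae a6 3a is 4 bytes ≤ B = 6; zero-pad to 6 bytes: K' = cd ae a6 3a 00 00.
K' ⊕ ipad = fb 98 90 0c 36 36; K' ⊕ opad = 91 f2 fa 66 5c 5c.
Inner hash: even-index sum = 621 mod 256 = 109; odd-index sum = 218 mod 256 = 218 → 6d da.
Outer hash (recomputed tag): even-index sum = 596 mod 256 = 84; odd-index sum = 654 mod 256 = 142 → 54 8e.
Recomputed tag = 548e; claimed = 548e → match.

valid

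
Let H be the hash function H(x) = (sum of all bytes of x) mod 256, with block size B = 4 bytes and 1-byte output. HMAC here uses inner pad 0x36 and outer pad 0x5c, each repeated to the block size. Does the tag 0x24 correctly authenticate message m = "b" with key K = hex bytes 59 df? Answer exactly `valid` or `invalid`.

Key hex bytes 59 df is 2 bytes ≤ B = 4; zero-pad to 4 bytes: K' = 59 df 00 00.
K' ⊕ ipad = 6f e9 36 36; K' ⊕ opad = 05 83 5c 5c.
Inner hash: sum = 111+233+54+54+98 = 550; mod 256 = 38 → 26.
Outer hash (recomputed tag): sum = 5+131+92+92+38 = 358; mod 256 = 102 → 66.
Recomputed tag = 66; claimed = 24 → mismatch.

invalid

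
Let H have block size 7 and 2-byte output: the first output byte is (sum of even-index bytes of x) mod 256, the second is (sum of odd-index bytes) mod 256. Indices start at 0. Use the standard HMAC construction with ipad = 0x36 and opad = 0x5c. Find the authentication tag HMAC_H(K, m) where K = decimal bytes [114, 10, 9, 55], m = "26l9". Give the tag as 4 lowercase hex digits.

4c7b

Key decimal bytes [114, 10, 9, 55] = 72 0a 09 37 is 4 bytes ≤ B = 7; zero-pad to 7 bytes: K' = 72 0a 09 37 00 00 00.
K' ⊕ ipad = 44 3c 3f 01 36 36 36.  K' ⊕ opad = 2e 56 55 6b 5c 5c 5c.
Inner input = (K'⊕ipad) ∥ m = 44 3c 3f 01 36 36 36 ∥ 32 36 6c 39.
Inner hash: even-index sum = 350 mod 256 = 94; odd-index sum = 273 mod 256 = 17 → 5e 11.
Outer input = (K'⊕opad) ∥ inner = 2e 56 55 6b 5c 5c 5c ∥ 5e 11.
Outer hash (tag): even-index sum = 332 mod 256 = 76; odd-index sum = 379 mod 256 = 123 → 4c 7b.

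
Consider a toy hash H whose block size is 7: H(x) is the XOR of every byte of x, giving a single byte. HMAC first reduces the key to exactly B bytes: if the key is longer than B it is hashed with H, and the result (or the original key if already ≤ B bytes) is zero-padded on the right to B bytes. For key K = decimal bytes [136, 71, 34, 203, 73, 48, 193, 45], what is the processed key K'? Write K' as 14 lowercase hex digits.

b3000000000000

|K| = 8 > B = 7, so first hash the key.
H(K): XOR 88⊕47⊕22⊕cb⊕49⊕30⊕c1⊕2d = b3.
Zero-pad H(K) = b3 to 7 bytes: K' = b3 00 00 00 00 00 00.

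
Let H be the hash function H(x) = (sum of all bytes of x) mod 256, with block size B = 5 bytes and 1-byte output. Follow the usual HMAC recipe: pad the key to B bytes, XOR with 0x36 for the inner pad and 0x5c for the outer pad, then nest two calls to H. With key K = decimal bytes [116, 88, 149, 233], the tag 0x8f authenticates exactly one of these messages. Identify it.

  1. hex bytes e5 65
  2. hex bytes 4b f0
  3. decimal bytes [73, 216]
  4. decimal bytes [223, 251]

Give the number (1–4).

3

Key decimal bytes [116, 88, 149, 233] = 74 58 95 e9 is 4 bytes ≤ B = 5; zero-pad to 5 bytes: K' = 74 58 95 e9 00.
K' ⊕ ipad = 42 6e a3 df 36; K' ⊕ opad = 28 04 c9 b5 5c.
m1: inner = H(42 6e a3 df 36 e5 65) = b2; tag = H(28 04 c9 b5 5c b2) = b8
m2: inner = H(42 6e a3 df 36 4b f0) = a3; tag = H(28 04 c9 b5 5c a3) = a9
m3: inner = H(42 6e a3 df 36 49 d8) = 89; tag = H(28 04 c9 b5 5c 89) = 8f ← matches
m4: inner = H(42 6e a3 df 36 df fb) = 42; tag = H(28 04 c9 b5 5c 42) = 48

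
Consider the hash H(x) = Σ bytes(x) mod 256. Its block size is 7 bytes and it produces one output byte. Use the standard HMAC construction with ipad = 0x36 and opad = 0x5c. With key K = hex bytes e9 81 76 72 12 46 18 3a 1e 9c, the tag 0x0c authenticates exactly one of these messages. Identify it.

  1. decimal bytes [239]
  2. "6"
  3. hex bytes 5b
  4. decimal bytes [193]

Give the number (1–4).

2

Key hex bytes e9 81 76 72 12 46 18 3a 1e 9c is 10 bytes > B = 7, so hash it first: H(key) = b6, then zero-pad to 7 bytes: K' = b6 00 00 00 00 00 00.
K' ⊕ ipad = 80 36 36 36 36 36 36; K' ⊕ opad = ea 5c 5c 5c 5c 5c 5c.
m1: inner = H(80 36 36 36 36 36 36 ef) = b3; tag = H(ea 5c 5c 5c 5c 5c 5c b3) = c5
m2: inner = H(80 36 36 36 36 36 36 36) = fa; tag = H(ea 5c 5c 5c 5c 5c 5c fa) = 0c ← matches
m3: inner = H(80 36 36 36 36 36 36 5b) = 1f; tag = H(ea 5c 5c 5c 5c 5c 5c 1f) = 31
m4: inner = H(80 36 36 36 36 36 36 c1) = 85; tag = H(ea 5c 5c 5c 5c 5c 5c 85) = 97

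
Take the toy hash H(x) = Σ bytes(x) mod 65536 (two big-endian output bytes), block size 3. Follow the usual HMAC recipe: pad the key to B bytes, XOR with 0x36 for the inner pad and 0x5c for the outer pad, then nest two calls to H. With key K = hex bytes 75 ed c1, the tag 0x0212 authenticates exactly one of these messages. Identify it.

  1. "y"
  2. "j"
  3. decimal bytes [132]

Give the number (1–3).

Key hex bytes 75 ed c1 is exactly B = 3 bytes: K' = 75 ed c1.
K' ⊕ ipad = 43 db f7; K' ⊕ opad = 29 b1 9d.
m1: inner = H(43 db f7 79) = 02 8e; tag = H(29 b1 9d 02 8e) = 0207
m2: inner = H(43 db f7 6a) = 02 7f; tag = H(29 b1 9d 02 7f) = 01f8
m3: inner = H(43 db f7 84) = 02 99; tag = H(29 b1 9d 02 99) = 0212 ← matches

3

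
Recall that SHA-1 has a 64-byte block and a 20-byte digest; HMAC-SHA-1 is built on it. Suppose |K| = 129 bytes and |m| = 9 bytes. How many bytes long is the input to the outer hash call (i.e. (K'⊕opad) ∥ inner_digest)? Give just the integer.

84

Key is 129 > 64 bytes, so it is hashed to 20 bytes then zero-padded to 64: |K'| = 64.
Outer input = (K'⊕opad) ∥ H(inner) → 64 + 20 = 84 bytes.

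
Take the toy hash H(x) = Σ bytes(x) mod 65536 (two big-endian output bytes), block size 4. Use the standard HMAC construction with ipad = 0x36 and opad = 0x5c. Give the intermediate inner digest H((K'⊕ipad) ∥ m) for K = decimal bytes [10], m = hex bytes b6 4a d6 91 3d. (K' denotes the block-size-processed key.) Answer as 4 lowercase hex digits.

Key decimal bytes [10] = 0a is 1 byte ≤ B = 4; zero-pad to 4 bytes: K' = 0a 00 00 00.
K' ⊕ ipad = 3c 36 36 36.
Inner input = 3c 36 36 36 ∥ b6 4a d6 91 3d.
Inner hash: sum = 60+54+54+54+182+74+214+145+61 = 898 → 03 82.

0382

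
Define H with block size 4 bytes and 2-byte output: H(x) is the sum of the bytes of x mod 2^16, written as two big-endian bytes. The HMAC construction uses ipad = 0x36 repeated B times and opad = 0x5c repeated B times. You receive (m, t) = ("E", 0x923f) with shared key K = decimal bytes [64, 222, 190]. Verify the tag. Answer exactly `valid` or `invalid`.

invalid

Key decimal bytes [64, 222, 190] = 40 de be is 3 bytes ≤ B = 4; zero-pad to 4 bytes: K' = 40 de be 00.
K' ⊕ ipad = 76 e8 88 36; K' ⊕ opad = 1c 82 e2 5c.
Inner hash: sum = 118+232+136+54+69 = 609 → 02 61.
Outer hash (recomputed tag): sum = 28+130+226+92+2+97 = 575 → 02 3f.
Recomputed tag = 023f; claimed = 923f → mismatch.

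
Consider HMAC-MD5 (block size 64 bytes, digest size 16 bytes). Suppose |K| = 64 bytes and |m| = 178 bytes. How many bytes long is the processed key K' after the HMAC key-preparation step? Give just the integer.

Key is 64 ≤ 64 bytes, zero-padded: |K'| = 64.

64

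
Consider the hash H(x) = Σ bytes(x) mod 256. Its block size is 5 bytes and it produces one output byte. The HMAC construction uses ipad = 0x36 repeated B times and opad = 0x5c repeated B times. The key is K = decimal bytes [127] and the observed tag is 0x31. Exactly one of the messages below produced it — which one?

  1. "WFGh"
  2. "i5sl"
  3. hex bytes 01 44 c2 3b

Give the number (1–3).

Key decimal bytes [127] = 7f is 1 byte ≤ B = 5; zero-pad to 5 bytes: K' = 7f 00 00 00 00.
K' ⊕ ipad = 49 36 36 36 36; K' ⊕ opad = 23 5c 5c 5c 5c.
m1: inner = H(49 36 36 36 36 57 46 47 68) = 6d; tag = H(23 5c 5c 5c 5c 6d) = 00
m2: inner = H(49 36 36 36 36 69 35 73 6c) = 9e; tag = H(23 5c 5c 5c 5c 9e) = 31 ← matches
m3: inner = H(49 36 36 36 36 01 44 c2 3b) = 63; tag = H(23 5c 5c 5c 5c 63) = f6

2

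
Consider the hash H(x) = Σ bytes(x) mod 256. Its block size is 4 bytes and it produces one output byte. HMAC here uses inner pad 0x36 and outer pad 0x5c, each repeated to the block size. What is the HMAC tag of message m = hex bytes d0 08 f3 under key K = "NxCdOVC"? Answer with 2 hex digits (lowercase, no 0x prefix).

Key "NxCdOVC" = 4e 78 43 64 4f 56 43 is 7 bytes > B = 4, so hash it first: H(key) = 55, then zero-pad to 4 bytes: K' = 55 00 00 00.
K' ⊕ ipad = 63 36 36 36.  K' ⊕ opad = 09 5c 5c 5c.
Inner input = (K'⊕ipad) ∥ m = 63 36 36 36 ∥ d0 08 f3.
Inner hash: sum = 99+54+54+54+208+8+243 = 720; mod 256 = 208 → d0.
Outer input = (K'⊕opad) ∥ inner = 09 5c 5c 5c ∥ d0.
Outer hash (tag): sum = 9+92+92+92+208 = 493; mod 256 = 237 → ed.

ed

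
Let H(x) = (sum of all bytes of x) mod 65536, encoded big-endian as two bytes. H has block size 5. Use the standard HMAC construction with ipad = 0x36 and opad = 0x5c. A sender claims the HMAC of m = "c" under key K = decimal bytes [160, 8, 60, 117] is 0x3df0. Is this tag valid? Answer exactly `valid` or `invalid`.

Key decimal bytes [160, 8, 60, 117] = a0 08 3c 75 is 4 bytes ≤ B = 5; zero-pad to 5 bytes: K' = a0 08 3c 75 00.
K' ⊕ ipad = 96 3e 0a 43 36; K' ⊕ opad = fc 54 60 29 5c.
Inner hash: sum = 150+62+10+67+54+99 = 442 → 01 ba.
Outer hash (recomputed tag): sum = 252+84+96+41+92+1+186 = 752 → 02 f0.
Recomputed tag = 02f0; claimed = 3df0 → mismatch.

invalid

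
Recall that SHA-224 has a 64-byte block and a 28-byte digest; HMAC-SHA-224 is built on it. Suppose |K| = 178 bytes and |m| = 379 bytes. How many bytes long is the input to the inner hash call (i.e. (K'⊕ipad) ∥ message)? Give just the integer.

443

Key is 178 > 64 bytes, so it is hashed to 28 bytes then zero-padded to 64: |K'| = 64.
Inner input = (K'⊕ipad) ∥ m → 64 + 379 = 443 bytes.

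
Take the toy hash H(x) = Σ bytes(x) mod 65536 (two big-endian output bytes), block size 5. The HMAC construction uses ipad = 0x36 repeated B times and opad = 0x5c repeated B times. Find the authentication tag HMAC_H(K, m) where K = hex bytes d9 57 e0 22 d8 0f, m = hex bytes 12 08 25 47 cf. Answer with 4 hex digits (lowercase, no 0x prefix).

Key hex bytes d9 57 e0 22 d8 0f is 6 bytes > B = 5, so hash it first: H(key) = 03 19, then zero-pad to 5 bytes: K' = 03 19 00 00 00.
K' ⊕ ipad = 35 2f 36 36 36.  K' ⊕ opad = 5f 45 5c 5c 5c.
Inner input = (K'⊕ipad) ∥ m = 35 2f 36 36 36 ∥ 12 08 25 47 cf.
Inner hash: sum = 53+47+54+54+54+18+8+37+71+207 = 603 → 02 5b.
Outer input = (K'⊕opad) ∥ inner = 5f 45 5c 5c 5c ∥ 02 5b.
Outer hash (tag): sum = 95+69+92+92+92+2+91 = 533 → 02 15.

0215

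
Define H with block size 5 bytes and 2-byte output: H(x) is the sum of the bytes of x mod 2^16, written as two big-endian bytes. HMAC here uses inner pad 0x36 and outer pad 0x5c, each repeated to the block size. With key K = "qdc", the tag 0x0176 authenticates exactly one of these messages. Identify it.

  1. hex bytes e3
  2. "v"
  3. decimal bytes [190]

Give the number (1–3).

3

Key "qdc" = 71 64 63 is 3 bytes ≤ B = 5; zero-pad to 5 bytes: K' = 71 64 63 00 00.
K' ⊕ ipad = 47 52 55 36 36; K' ⊕ opad = 2d 38 3f 5c 5c.
m1: inner = H(47 52 55 36 36 e3) = 02 3d; tag = H(2d 38 3f 5c 5c 02 3d) = 019b
m2: inner = H(47 52 55 36 36 76) = 01 d0; tag = H(2d 38 3f 5c 5c 01 d0) = 022d
m3: inner = H(47 52 55 36 36 be) = 02 18; tag = H(2d 38 3f 5c 5c 02 18) = 0176 ← matches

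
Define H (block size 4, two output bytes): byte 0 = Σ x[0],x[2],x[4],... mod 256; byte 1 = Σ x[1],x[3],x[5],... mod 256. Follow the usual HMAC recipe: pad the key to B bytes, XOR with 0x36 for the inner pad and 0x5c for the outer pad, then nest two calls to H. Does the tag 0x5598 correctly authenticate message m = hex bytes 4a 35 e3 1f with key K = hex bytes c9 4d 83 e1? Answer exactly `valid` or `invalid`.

invalid

Key hex bytes c9 4d 83 e1 is exactly B = 4 bytes: K' = c9 4d 83 e1.
K' ⊕ ipad = ff 7b b5 d7; K' ⊕ opad = 95 11 df bd.
Inner hash: even-index sum = 737 mod 256 = 225; odd-index sum = 422 mod 256 = 166 → e1 a6.
Outer hash (recomputed tag): even-index sum = 597 mod 256 = 85; odd-index sum = 372 mod 256 = 116 → 55 74.
Recomputed tag = 5574; claimed = 5598 → mismatch.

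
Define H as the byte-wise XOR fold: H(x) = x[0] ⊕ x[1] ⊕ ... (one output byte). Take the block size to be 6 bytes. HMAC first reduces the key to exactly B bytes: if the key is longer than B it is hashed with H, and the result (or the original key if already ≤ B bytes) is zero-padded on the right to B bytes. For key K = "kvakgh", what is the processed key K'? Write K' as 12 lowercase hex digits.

6b76616b6768

Key "kvakgh" = 6b 76 61 6b 67 68 is exactly B = 6 bytes: K' = 6b 76 61 6b 67 68.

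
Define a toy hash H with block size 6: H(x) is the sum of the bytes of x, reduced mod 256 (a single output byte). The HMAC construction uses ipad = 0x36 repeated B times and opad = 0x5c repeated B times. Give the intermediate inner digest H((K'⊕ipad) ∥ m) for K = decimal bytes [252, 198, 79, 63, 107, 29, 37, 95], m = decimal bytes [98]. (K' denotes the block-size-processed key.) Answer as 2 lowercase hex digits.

Key decimal bytes [252, 198, 79, 63, 107, 29, 37, 95] = fc c6 4f 3f 6b 1d 25 5f is 8 bytes > B = 6, so hash it first: H(key) = 5c, then zero-pad to 6 bytes: K' = 5c 00 00 00 00 00.
K' ⊕ ipad = 6a 36 36 36 36 36.
Inner input = 6a 36 36 36 36 36 ∥ 62.
Inner hash: sum = 106+54+54+54+54+54+98 = 474; mod 256 = 218 → da.

da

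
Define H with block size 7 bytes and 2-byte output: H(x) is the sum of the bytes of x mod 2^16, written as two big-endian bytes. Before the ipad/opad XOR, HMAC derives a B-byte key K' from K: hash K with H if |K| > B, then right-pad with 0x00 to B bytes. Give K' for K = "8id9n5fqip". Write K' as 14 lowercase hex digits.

03910000000000

|K| = 10 > B = 7, so first hash the key.
H(K): sum = 56+105+100+57+110+53+102+113+105+112 = 913 → 03 91.
Zero-pad H(K) = 03 91 to 7 bytes: K' = 03 91 00 00 00 00 00.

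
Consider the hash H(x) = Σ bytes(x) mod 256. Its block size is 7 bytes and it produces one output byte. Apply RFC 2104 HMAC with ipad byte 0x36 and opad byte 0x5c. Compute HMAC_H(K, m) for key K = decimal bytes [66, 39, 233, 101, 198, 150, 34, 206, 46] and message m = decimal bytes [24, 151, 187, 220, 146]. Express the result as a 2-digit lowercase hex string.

b8

Key decimal bytes [66, 39, 233, 101, 198, 150, 34, 206, 46] = 42 27 e9 65 c6 96 22 ce 2e is 9 bytes > B = 7, so hash it first: H(key) = 31, then zero-pad to 7 bytes: K' = 31 00 00 00 00 00 00.
K' ⊕ ipad = 07 36 36 36 36 36 36.  K' ⊕ opad = 6d 5c 5c 5c 5c 5c 5c.
Inner input = (K'⊕ipad) ∥ m = 07 36 36 36 36 36 36 ∥ 18 97 bb dc 92.
Inner hash: sum = 7+54+54+54+54+54+54+24+151+187+220+146 = 1059; mod 256 = 35 → 23.
Outer input = (K'⊕opad) ∥ inner = 6d 5c 5c 5c 5c 5c 5c ∥ 23.
Outer hash (tag): sum = 109+92+92+92+92+92+92+35 = 696; mod 256 = 184 → b8.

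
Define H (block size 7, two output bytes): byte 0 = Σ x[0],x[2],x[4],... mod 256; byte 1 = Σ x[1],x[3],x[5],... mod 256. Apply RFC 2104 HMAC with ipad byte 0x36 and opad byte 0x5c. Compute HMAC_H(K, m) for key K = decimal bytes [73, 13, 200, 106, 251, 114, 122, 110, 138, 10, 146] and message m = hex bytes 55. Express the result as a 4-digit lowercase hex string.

2a2b

Key decimal bytes [73, 13, 200, 106, 251, 114, 122, 110, 138, 10, 146] = 49 0d c8 6a fb 72 7a 6e 8a 0a 92 is 11 bytes > B = 7, so hash it first: H(key) = a2 61, then zero-pad to 7 bytes: K' = a2 61 00 00 00 00 00.
K' ⊕ ipad = 94 57 36 36 36 36 36.  K' ⊕ opad = fe 3d 5c 5c 5c 5c 5c.
Inner input = (K'⊕ipad) ∥ m = 94 57 36 36 36 36 36 ∥ 55.
Inner hash: even-index sum = 310 mod 256 = 54; odd-index sum = 280 mod 256 = 24 → 36 18.
Outer input = (K'⊕opad) ∥ inner = fe 3d 5c 5c 5c 5c 5c ∥ 36 18.
Outer hash (tag): even-index sum = 554 mod 256 = 42; odd-index sum = 299 mod 256 = 43 → 2a 2b.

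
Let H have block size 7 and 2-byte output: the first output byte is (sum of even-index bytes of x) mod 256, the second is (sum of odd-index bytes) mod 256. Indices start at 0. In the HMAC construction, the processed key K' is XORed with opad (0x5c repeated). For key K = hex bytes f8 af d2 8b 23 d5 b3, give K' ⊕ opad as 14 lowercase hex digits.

a4f38ed77f89ef

Key hex bytes f8 af d2 8b 23 d5 b3 is exactly B = 7 bytes: K' = f8 af d2 8b 23 d5 b3.
XOR each byte with 0x5c: f8⊕5c=a4, af⊕5c=f3, d2⊕5c=8e, 8b⊕5c=d7, 23⊕5c=7f, d5⊕5c=89, b3⊕5c=ef.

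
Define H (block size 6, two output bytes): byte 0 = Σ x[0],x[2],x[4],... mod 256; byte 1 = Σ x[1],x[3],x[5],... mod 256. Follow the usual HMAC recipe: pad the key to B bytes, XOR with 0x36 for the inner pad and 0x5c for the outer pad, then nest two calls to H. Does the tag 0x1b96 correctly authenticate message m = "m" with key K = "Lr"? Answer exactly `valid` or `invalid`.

valid

Key "Lr" = 4c 72 is 2 bytes ≤ B = 6; zero-pad to 6 bytes: K' = 4c 72 00 00 00 00.
K' ⊕ ipad = 7a 44 36 36 36 36; K' ⊕ opad = 10 2e 5c 5c 5c 5c.
Inner hash: even-index sum = 339 mod 256 = 83; odd-index sum = 176 mod 256 = 176 → 53 b0.
Outer hash (recomputed tag): even-index sum = 283 mod 256 = 27; odd-index sum = 406 mod 256 = 150 → 1b 96.
Recomputed tag = 1b96; claimed = 1b96 → match.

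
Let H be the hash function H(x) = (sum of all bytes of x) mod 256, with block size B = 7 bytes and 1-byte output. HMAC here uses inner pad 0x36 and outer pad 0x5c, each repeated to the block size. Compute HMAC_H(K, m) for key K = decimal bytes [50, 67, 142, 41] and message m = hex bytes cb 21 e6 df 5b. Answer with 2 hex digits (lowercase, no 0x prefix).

e6

Key decimal bytes [50, 67, 142, 41] = 32 43 8e 29 is 4 bytes ≤ B = 7; zero-pad to 7 bytes: K' = 32 43 8e 29 00 00 00.
K' ⊕ ipad = 04 75 b8 1f 36 36 36.  K' ⊕ opad = 6e 1f d2 75 5c 5c 5c.
Inner input = (K'⊕ipad) ∥ m = 04 75 b8 1f 36 36 36 ∥ cb 21 e6 df 5b.
Inner hash: sum = 4+117+184+31+54+54+54+203+33+230+223+91 = 1278; mod 256 = 254 → fe.
Outer input = (K'⊕opad) ∥ inner = 6e 1f d2 75 5c 5c 5c ∥ fe.
Outer hash (tag): sum = 110+31+210+117+92+92+92+254 = 998; mod 256 = 230 → e6.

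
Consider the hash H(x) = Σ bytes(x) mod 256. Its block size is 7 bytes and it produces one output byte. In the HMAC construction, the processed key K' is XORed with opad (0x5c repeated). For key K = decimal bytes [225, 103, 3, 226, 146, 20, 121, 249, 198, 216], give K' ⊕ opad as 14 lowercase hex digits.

bf5c5c5c5c5c5c

Key decimal bytes [225, 103, 3, 226, 146, 20, 121, 249, 198, 216] = e1 67 03 e2 92 14 79 f9 c6 d8 is 10 bytes > B = 7, so hash it first: H(key) = e3, then zero-pad to 7 bytes: K' = e3 00 00 00 00 00 00.
XOR each byte with 0x5c: e3⊕5c=bf, 00⊕5c=5c, 00⊕5c=5c, 00⊕5c=5c, 00⊕5c=5c, 00⊕5c=5c, 00⊕5c=5c.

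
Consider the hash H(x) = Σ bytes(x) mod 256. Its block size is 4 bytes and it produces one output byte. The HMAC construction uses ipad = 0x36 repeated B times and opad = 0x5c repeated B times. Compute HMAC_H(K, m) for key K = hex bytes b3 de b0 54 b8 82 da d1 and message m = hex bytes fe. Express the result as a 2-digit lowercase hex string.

Key hex bytes b3 de b0 54 b8 82 da d1 is 8 bytes > B = 4, so hash it first: H(key) = 7a, then zero-pad to 4 bytes: K' = 7a 00 00 00.
K' ⊕ ipad = 4c 36 36 36.  K' ⊕ opad = 26 5c 5c 5c.
Inner input = (K'⊕ipad) ∥ m = 4c 36 36 36 ∥ fe.
Inner hash: sum = 76+54+54+54+254 = 492; mod 256 = 236 → ec.
Outer input = (K'⊕opad) ∥ inner = 26 5c 5c 5c ∥ ec.
Outer hash (tag): sum = 38+92+92+92+236 = 550; mod 256 = 38 → 26.

26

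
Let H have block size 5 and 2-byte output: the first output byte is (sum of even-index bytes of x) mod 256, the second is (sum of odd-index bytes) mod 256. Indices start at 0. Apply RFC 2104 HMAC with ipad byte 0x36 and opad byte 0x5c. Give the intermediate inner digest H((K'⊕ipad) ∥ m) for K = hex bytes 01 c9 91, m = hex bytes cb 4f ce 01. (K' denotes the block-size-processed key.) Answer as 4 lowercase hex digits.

64ce

Key hex bytes 01 c9 91 is 3 bytes ≤ B = 5; zero-pad to 5 bytes: K' = 01 c9 91 00 00.
K' ⊕ ipad = 37 ff a7 36 36.
Inner input = 37 ff a7 36 36 ∥ cb 4f ce 01.
Inner hash: even-index sum = 356 mod 256 = 100; odd-index sum = 718 mod 256 = 206 → 64 ce.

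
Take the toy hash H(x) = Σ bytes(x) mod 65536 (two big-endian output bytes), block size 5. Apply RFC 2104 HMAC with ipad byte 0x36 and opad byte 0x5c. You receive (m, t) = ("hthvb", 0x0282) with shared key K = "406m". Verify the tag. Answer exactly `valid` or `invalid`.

Key "406m" = 34 30 36 6d is 4 bytes ≤ B = 5; zero-pad to 5 bytes: K' = 34 30 36 6d 00.
K' ⊕ ipad = 02 06 00 5b 36; K' ⊕ opad = 68 6c 6a 31 5c.
Inner hash: sum = 2+6+0+91+54+104+116+104+118+98 = 693 → 02 b5.
Outer hash (recomputed tag): sum = 104+108+106+49+92+2+181 = 642 → 02 82.
Recomputed tag = 0282; claimed = 0282 → match.

valid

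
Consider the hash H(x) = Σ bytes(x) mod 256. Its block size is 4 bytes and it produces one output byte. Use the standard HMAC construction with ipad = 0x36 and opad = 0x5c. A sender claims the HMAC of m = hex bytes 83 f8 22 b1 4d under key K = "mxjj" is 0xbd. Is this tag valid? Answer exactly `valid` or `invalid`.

valid

Key "mxjj" = 6d 78 6a 6a is exactly B = 4 bytes: K' = 6d 78 6a 6a.
K' ⊕ ipad = 5b 4e 5c 5c; K' ⊕ opad = 31 24 36 36.
Inner hash: sum = 91+78+92+92+131+248+34+177+77 = 1020; mod 256 = 252 → fc.
Outer hash (recomputed tag): sum = 49+36+54+54+252 = 445; mod 256 = 189 → bd.
Recomputed tag = bd; claimed = bd → match.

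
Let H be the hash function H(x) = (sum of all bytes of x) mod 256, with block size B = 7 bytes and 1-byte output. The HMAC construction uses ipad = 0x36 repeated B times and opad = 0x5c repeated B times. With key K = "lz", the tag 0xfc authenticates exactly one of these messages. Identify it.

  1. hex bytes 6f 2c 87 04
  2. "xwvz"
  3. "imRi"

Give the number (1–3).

1

Key "lz" = 6c 7a is 2 bytes ≤ B = 7; zero-pad to 7 bytes: K' = 6c 7a 00 00 00 00 00.
K' ⊕ ipad = 5a 4c 36 36 36 36 36; K' ⊕ opad = 30 26 5c 5c 5c 5c 5c.
m1: inner = H(5a 4c 36 36 36 36 36 6f 2c 87 04) = da; tag = H(30 26 5c 5c 5c 5c 5c da) = fc ← matches
m2: inner = H(5a 4c 36 36 36 36 36 78 77 76 7a) = 93; tag = H(30 26 5c 5c 5c 5c 5c 93) = b5
m3: inner = H(5a 4c 36 36 36 36 36 69 6d 52 69) = 45; tag = H(30 26 5c 5c 5c 5c 5c 45) = 67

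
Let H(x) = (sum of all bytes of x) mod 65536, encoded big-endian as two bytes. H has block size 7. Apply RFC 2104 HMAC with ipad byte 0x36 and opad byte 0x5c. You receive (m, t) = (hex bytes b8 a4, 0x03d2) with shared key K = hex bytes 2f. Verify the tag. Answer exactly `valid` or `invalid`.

invalid

Key hex bytes 2f is 1 byte ≤ B = 7; zero-pad to 7 bytes: K' = 2f 00 00 00 00 00 00.
K' ⊕ ipad = 19 36 36 36 36 36 36; K' ⊕ opad = 73 5c 5c 5c 5c 5c 5c.
Inner hash: sum = 25+54+54+54+54+54+54+184+164 = 697 → 02 b9.
Outer hash (recomputed tag): sum = 115+92+92+92+92+92+92+2+185 = 854 → 03 56.
Recomputed tag = 0356; claimed = 03d2 → mismatch.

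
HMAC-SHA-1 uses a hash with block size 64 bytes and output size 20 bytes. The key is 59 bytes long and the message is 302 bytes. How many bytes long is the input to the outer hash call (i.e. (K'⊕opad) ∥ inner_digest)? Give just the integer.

Key is 59 ≤ 64 bytes, zero-padded: |K'| = 64.
Outer input = (K'⊕opad) ∥ H(inner) → 64 + 20 = 84 bytes.

84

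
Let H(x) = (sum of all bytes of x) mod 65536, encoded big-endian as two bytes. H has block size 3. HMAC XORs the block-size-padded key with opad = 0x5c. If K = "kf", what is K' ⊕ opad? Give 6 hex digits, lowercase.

Key "kf" = 6b 66 is 2 bytes ≤ B = 3; zero-pad to 3 bytes: K' = 6b 66 00.
XOR each byte with 0x5c: 6b⊕5c=37, 66⊕5c=3a, 00⊕5c=5c.

373a5c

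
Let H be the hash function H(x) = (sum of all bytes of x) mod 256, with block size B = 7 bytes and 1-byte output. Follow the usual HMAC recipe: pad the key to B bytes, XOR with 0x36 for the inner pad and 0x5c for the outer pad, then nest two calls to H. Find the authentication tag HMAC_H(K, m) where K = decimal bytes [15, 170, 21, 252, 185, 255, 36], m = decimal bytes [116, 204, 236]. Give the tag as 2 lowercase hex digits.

8a

Key decimal bytes [15, 170, 21, 252, 185, 255, 36] = 0f aa 15 fc b9 ff 24 is exactly B = 7 bytes: K' = 0f aa 15 fc b9 ff 24.
K' ⊕ ipad = 39 9c 23 ca 8f c9 12.  K' ⊕ opad = 53 f6 49 a0 e5 a3 78.
Inner input = (K'⊕ipad) ∥ m = 39 9c 23 ca 8f c9 12 ∥ 74 cc ec.
Inner hash: sum = 57+156+35+202+143+201+18+116+204+236 = 1368; mod 256 = 88 → 58.
Outer input = (K'⊕opad) ∥ inner = 53 f6 49 a0 e5 a3 78 ∥ 58.
Outer hash (tag): sum = 83+246+73+160+229+163+120+88 = 1162; mod 256 = 138 → 8a.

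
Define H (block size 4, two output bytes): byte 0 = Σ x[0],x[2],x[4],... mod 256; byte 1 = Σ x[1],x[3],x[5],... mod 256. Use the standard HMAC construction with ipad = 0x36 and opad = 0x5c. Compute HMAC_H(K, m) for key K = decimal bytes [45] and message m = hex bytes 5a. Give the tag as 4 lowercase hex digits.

Key decimal bytes [45] = 2d is 1 byte ≤ B = 4; zero-pad to 4 bytes: K' = 2d 00 00 00.
K' ⊕ ipad = 1b 36 36 36.  K' ⊕ opad = 71 5c 5c 5c.
Inner input = (K'⊕ipad) ∥ m = 1b 36 36 36 ∥ 5a.
Inner hash: even-index sum = 171 mod 256 = 171; odd-index sum = 108 mod 256 = 108 → ab 6c.
Outer input = (K'⊕opad) ∥ inner = 71 5c 5c 5c ∥ ab 6c.
Outer hash (tag): even-index sum = 376 mod 256 = 120; odd-index sum = 292 mod 256 = 36 → 78 24.

7824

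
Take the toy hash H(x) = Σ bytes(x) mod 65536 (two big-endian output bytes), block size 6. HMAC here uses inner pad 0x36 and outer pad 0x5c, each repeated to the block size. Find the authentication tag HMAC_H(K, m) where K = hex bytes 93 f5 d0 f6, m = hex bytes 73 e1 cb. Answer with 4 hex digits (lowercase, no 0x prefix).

0404

Key hex bytes 93 f5 d0 f6 is 4 bytes ≤ B = 6; zero-pad to 6 bytes: K' = 93 f5 d0 f6 00 00.
K' ⊕ ipad = a5 c3 e6 c0 36 36.  K' ⊕ opad = cf a9 8c aa 5c 5c.
Inner input = (K'⊕ipad) ∥ m = a5 c3 e6 c0 36 36 ∥ 73 e1 cb.
Inner hash: sum = 165+195+230+192+54+54+115+225+203 = 1433 → 05 99.
Outer input = (K'⊕opad) ∥ inner = cf a9 8c aa 5c 5c ∥ 05 99.
Outer hash (tag): sum = 207+169+140+170+92+92+5+153 = 1028 → 04 04.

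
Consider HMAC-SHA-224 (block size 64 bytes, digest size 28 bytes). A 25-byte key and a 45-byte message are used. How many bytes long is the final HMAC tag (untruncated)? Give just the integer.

28

The tag is one SHA-224 digest: 28 bytes.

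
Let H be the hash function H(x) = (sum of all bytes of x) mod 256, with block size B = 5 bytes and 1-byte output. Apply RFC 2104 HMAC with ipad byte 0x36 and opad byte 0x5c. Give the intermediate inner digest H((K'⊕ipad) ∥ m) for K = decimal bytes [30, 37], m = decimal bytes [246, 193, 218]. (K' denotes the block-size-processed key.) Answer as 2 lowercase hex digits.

6e

Key decimal bytes [30, 37] = 1e 25 is 2 bytes ≤ B = 5; zero-pad to 5 bytes: K' = 1e 25 00 00 00.
K' ⊕ ipad = 28 13 36 36 36.
Inner input = 28 13 36 36 36 ∥ f6 c1 da.
Inner hash: sum = 40+19+54+54+54+246+193+218 = 878; mod 256 = 110 → 6e.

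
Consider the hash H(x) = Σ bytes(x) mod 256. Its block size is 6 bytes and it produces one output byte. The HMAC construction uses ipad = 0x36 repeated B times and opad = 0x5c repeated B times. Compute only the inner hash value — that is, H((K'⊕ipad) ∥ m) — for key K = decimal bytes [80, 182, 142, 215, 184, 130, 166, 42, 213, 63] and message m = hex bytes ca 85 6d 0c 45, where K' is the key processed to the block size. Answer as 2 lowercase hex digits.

da

Key decimal bytes [80, 182, 142, 215, 184, 130, 166, 42, 213, 63] = 50 b6 8e d7 b8 82 a6 2a d5 3f is 10 bytes > B = 6, so hash it first: H(key) = 89, then zero-pad to 6 bytes: K' = 89 00 00 00 00 00.
K' ⊕ ipad = bf 36 36 36 36 36.
Inner input = bf 36 36 36 36 36 ∥ ca 85 6d 0c 45.
Inner hash: sum = 191+54+54+54+54+54+202+133+109+12+69 = 986; mod 256 = 218 → da.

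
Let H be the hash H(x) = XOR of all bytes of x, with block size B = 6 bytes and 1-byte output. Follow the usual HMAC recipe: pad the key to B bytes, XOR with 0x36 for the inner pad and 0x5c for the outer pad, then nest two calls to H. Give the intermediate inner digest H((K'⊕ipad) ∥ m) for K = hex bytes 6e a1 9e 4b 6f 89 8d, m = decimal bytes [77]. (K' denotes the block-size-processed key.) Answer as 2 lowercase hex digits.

3c

Key hex bytes 6e a1 9e 4b 6f 89 8d is 7 bytes > B = 6, so hash it first: H(key) = 71, then zero-pad to 6 bytes: K' = 71 00 00 00 00 00.
K' ⊕ ipad = 47 36 36 36 36 36.
Inner input = 47 36 36 36 36 36 ∥ 4d.
Inner hash: XOR 47⊕36⊕36⊕36⊕36⊕36⊕4d = 3c.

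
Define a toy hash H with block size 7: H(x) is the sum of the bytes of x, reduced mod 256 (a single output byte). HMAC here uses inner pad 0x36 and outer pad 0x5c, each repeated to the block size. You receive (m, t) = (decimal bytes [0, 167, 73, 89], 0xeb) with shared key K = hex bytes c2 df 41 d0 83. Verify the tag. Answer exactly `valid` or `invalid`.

invalid

Key hex bytes c2 df 41 d0 83 is 5 bytes ≤ B = 7; zero-pad to 7 bytes: K' = c2 df 41 d0 83 00 00.
K' ⊕ ipad = f4 e9 77 e6 b5 36 36; K' ⊕ opad = 9e 83 1d 8c df 5c 5c.
Inner hash: sum = 244+233+119+230+181+54+54+0+167+73+89 = 1444; mod 256 = 164 → a4.
Outer hash (recomputed tag): sum = 158+131+29+140+223+92+92+164 = 1029; mod 256 = 5 → 05.
Recomputed tag = 05; claimed = eb → mismatch.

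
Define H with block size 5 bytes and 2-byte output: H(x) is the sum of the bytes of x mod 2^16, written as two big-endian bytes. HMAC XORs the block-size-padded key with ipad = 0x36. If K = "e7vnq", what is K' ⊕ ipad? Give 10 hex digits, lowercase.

5301405847

Key "e7vnq" = 65 37 76 6e 71 is exactly B = 5 bytes: K' = 65 37 76 6e 71.
XOR each byte with 0x36: 65⊕36=53, 37⊕36=01, 76⊕36=40, 6e⊕36=58, 71⊕36=47.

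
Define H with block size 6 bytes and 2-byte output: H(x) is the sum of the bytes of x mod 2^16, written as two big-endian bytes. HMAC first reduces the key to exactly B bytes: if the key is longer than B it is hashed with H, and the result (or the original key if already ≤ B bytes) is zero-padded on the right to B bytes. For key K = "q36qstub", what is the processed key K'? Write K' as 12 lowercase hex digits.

030900000000

|K| = 8 > B = 6, so first hash the key.
H(K): sum = 113+51+54+113+115+116+117+98 = 777 → 03 09.
Zero-pad H(K) = 03 09 to 6 bytes: K' = 03 09 00 00 00 00.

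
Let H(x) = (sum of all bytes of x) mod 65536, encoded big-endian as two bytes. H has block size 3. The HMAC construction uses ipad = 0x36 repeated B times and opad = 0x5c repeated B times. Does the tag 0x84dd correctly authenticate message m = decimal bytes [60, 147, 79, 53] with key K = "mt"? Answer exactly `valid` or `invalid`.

invalid

Key "mt" = 6d 74 is 2 bytes ≤ B = 3; zero-pad to 3 bytes: K' = 6d 74 00.
K' ⊕ ipad = 5b 42 36; K' ⊕ opad = 31 28 5c.
Inner hash: sum = 91+66+54+60+147+79+53 = 550 → 02 26.
Outer hash (recomputed tag): sum = 49+40+92+2+38 = 221 → 00 dd.
Recomputed tag = 00dd; claimed = 84dd → mismatch.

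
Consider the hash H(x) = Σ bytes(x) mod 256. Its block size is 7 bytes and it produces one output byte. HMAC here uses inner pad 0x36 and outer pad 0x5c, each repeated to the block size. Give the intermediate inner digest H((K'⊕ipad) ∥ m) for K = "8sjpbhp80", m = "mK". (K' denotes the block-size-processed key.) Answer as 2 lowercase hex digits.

0d

Key "8sjpbhp80" = 38 73 6a 70 62 68 70 38 30 is 9 bytes > B = 7, so hash it first: H(key) = 27, then zero-pad to 7 bytes: K' = 27 00 00 00 00 00 00.
K' ⊕ ipad = 11 36 36 36 36 36 36.
Inner input = 11 36 36 36 36 36 36 ∥ 6d 4b.
Inner hash: sum = 17+54+54+54+54+54+54+109+75 = 525; mod 256 = 13 → 0d.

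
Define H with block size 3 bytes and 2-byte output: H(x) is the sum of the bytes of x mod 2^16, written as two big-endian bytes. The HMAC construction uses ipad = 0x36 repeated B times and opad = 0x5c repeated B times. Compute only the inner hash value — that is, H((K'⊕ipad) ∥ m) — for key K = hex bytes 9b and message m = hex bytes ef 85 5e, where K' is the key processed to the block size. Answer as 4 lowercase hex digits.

Key hex bytes 9b is 1 byte ≤ B = 3; zero-pad to 3 bytes: K' = 9b 00 00.
K' ⊕ ipad = ad 36 36.
Inner input = ad 36 36 ∥ ef 85 5e.
Inner hash: sum = 173+54+54+239+133+94 = 747 → 02 eb.

02eb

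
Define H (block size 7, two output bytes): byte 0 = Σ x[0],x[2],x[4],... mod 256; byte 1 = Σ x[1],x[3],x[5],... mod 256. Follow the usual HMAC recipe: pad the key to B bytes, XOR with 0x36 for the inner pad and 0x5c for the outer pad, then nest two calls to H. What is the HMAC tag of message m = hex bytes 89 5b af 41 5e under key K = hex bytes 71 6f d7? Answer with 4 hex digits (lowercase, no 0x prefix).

Key hex bytes 71 6f d7 is 3 bytes ≤ B = 7; zero-pad to 7 bytes: K' = 71 6f d7 00 00 00 00.
K' ⊕ ipad = 47 59 e1 36 36 36 36.  K' ⊕ opad = 2d 33 8b 5c 5c 5c 5c.
Inner input = (K'⊕ipad) ∥ m = 47 59 e1 36 36 36 36 ∥ 89 5b af 41 5e.
Inner hash: even-index sum = 560 mod 256 = 48; odd-index sum = 603 mod 256 = 91 → 30 5b.
Outer input = (K'⊕opad) ∥ inner = 2d 33 8b 5c 5c 5c 5c ∥ 30 5b.
Outer hash (tag): even-index sum = 459 mod 256 = 203; odd-index sum = 283 mod 256 = 27 → cb 1b.

cb1b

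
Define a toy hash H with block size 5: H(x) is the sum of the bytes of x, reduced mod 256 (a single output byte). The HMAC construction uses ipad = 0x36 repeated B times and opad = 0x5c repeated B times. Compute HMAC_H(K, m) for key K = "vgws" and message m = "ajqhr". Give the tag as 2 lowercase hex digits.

Key "vgws" = 76 67 77 73 is 4 bytes ≤ B = 5; zero-pad to 5 bytes: K' = 76 67 77 73 00.
K' ⊕ ipad = 40 51 41 45 36.  K' ⊕ opad = 2a 3b 2b 2f 5c.
Inner input = (K'⊕ipad) ∥ m = 40 51 41 45 36 ∥ 61 6a 71 68 72.
Inner hash: sum = 64+81+65+69+54+97+106+113+104+114 = 867; mod 256 = 99 → 63.
Outer input = (K'⊕opad) ∥ inner = 2a 3b 2b 2f 5c ∥ 63.
Outer hash (tag): sum = 42+59+43+47+92+99 = 382; mod 256 = 126 → 7e.

7e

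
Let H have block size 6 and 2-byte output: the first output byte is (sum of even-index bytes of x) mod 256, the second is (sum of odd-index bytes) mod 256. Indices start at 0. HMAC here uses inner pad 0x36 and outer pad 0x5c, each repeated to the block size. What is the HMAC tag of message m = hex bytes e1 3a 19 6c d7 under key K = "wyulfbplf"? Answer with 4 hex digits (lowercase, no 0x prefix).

873e

Key "wyulfbplf" = 77 79 75 6c 66 62 70 6c 66 is 9 bytes > B = 6, so hash it first: H(key) = 28 b3, then zero-pad to 6 bytes: K' = 28 b3 00 00 00 00.
K' ⊕ ipad = 1e 85 36 36 36 36.  K' ⊕ opad = 74 ef 5c 5c 5c 5c.
Inner input = (K'⊕ipad) ∥ m = 1e 85 36 36 36 36 ∥ e1 3a 19 6c d7.
Inner hash: even-index sum = 603 mod 256 = 91; odd-index sum = 407 mod 256 = 151 → 5b 97.
Outer input = (K'⊕opad) ∥ inner = 74 ef 5c 5c 5c 5c ∥ 5b 97.
Outer hash (tag): even-index sum = 391 mod 256 = 135; odd-index sum = 574 mod 256 = 62 → 87 3e.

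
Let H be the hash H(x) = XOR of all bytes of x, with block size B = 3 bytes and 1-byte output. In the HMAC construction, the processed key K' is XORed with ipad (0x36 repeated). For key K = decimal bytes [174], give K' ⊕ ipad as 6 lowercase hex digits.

983636

Key decimal bytes [174] = ae is 1 byte ≤ B = 3; zero-pad to 3 bytes: K' = ae 00 00.
XOR each byte with 0x36: ae⊕36=98, 00⊕36=36, 00⊕36=36.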